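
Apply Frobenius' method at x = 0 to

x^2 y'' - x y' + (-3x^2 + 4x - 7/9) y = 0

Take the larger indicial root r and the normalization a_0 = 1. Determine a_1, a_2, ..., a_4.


Write in Frobenius form y'' + (p(x)/x) y' + (q(x)/x^2) y = 0:
  p(x) = -1,  q(x) = -3x^2 + 4x - 7/9.
Indicial equation: r(r-1) + (-1) r + (-7/9) = 0 -> roots r_1 = 7/3, r_2 = -1/3.
Take r = r_1 = 7/3. Let y(x) = x^r sum_{n>=0} a_n x^n with a_0 = 1.
Substitute y = x^r sum a_n x^n and match x^{r+n}. The recurrence is
  D(n) a_n + 4 a_{n-1} - 3 a_{n-2} = 0,  where D(n) = (r+n)(r+n-1) + (-1)(r+n) + (-7/9).
  a_n = [-4 a_{n-1} + 3 a_{n-2}] / D(n).
Since the indicial polynomial factors as (r - r_1)(r - r_2), D(n) = (r_1 + n - r_1)(r_1 + n - r_2) = n(n + 8/3).
Evaluating step by step (a_0 = 1):
  n = 1: D(1) = 1(1 + 8/3) = 11/3; numerator = -4(1) = -4; a_1 = (-4)/(11/3) = -12/11
  n = 2: D(2) = 2(2 + 8/3) = 28/3; numerator = -4(-12/11) + 3(1) = 81/11; a_2 = (81/11)/(28/3) = 243/308
  n = 3: D(3) = 3(3 + 8/3) = 17; numerator = -4(243/308) + 3(-12/11) = -45/7; a_3 = (-45/7)/(17) = -45/119
  n = 4: D(4) = 4(4 + 8/3) = 80/3; numerator = -4(-45/119) + 3(243/308) = 20313/5236; a_4 = (20313/5236)/(80/3) = 60939/418880

r = 7/3; a_0 = 1; a_1 = -12/11; a_2 = 243/308; a_3 = -45/119; a_4 = 60939/418880


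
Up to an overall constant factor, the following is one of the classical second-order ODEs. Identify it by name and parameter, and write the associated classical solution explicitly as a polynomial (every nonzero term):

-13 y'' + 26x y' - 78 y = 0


All three coefficients share the factor -13; dividing through by -13 gives  y'' - 2x y' + 6 y = 0.
This matches the Hermite equation y'' - 2x y' + 2n y = 0 with 2n = 6, so n = 3; the polynomial solution is H_3(x).
With y = sum_k a_k x^k, matching x^k gives (k+2)(k+1) a_{k+2} = 2(k - n) a_k = 2(k - 3) a_k. The right side vanishes at k = 3, so the series with the parity of 3 terminates at degree 3.
Standard normalization: leading coefficient of H_n is 2^n, so a_3 = 2^3 = 8. Work downward with a_k = (k+1)(k+2) a_{k+2} / (2(k - n)):
  a_1 = (2)(3)(8) / (2(1 - 3)) = 48/(-4) = -12
Hence H_3(x) = 8 x^3 - 12 x.

H_3(x); series = 8 x^3 - 12 x


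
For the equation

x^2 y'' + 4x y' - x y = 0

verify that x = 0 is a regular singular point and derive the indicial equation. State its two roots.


Divide by x^2 to reach normal form y'' + P_1(x) y' + P_2(x) y = 0 with P_1(x) = 4/x and P_2(x) = -1/x.
x = 0 is a singular point because the y'-coefficient 4/x has a pole at x = 0 and the y-coefficient -1/x has a pole at x = 0.
It is a regular singular point because x P_1(x) = p(x) = 4 and x^2 P_2(x) = q(x) = -x are polynomials, hence analytic at x = 0.
p(0) = 4,  q(0) = 0.
Indicial equation: r(r-1) + p(0) r + q(0) = 0, i.e. r^2 + (p(0) - 1) r + q(0) = 0, i.e. r^2 + 3 r = 0.
Discriminant: (3)^2 - 4(0) = 9, so r = (-3 ± 3)/2.
Solving: r_1 = 0, r_2 = -3.

indicial: r^2 + 3 r = 0; roots r_1 = 0, r_2 = -3


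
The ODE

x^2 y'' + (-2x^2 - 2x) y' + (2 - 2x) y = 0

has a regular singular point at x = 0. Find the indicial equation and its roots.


Divide by x^2 to reach normal form y'' + P_1(x) y' + P_2(x) y = 0 with P_1(x) = -2 - 2/x and P_2(x) = -2/x + 2/x^2.
x = 0 is a singular point because the y'-coefficient -2 - 2/x has a pole at x = 0 and the y-coefficient -2/x + 2/x^2 has a pole at x = 0.
It is a regular singular point because x P_1(x) = p(x) = -2x - 2 and x^2 P_2(x) = q(x) = 2 - 2x are polynomials, hence analytic at x = 0.
p(0) = -2,  q(0) = 2.
Indicial equation: r(r-1) + p(0) r + q(0) = 0, i.e. r^2 + (p(0) - 1) r + q(0) = 0, i.e. r^2 - 3 r + 2 = 0.
Discriminant: (-3)^2 - 4(2) = 1, so r = (3 ± 1)/2.
Solving: r_1 = 2, r_2 = 1.

indicial: r^2 - 3 r + 2 = 0; roots r_1 = 2, r_2 = 1


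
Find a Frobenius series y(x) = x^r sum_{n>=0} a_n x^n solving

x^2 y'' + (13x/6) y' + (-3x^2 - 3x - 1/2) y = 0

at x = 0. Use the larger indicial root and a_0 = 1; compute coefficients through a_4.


Write in Frobenius form y'' + (p(x)/x) y' + (q(x)/x^2) y = 0:
  p(x) = 13/6,  q(x) = -3x^2 - 3x - 1/2.
Indicial equation: r(r-1) + (13/6) r + (-1/2) = 0 -> roots r_1 = 1/3, r_2 = -3/2.
Take r = r_1 = 1/3. Let y(x) = x^r sum_{n>=0} a_n x^n with a_0 = 1.
Substitute y = x^r sum a_n x^n and match x^{r+n}. The recurrence is
  D(n) a_n - 3 a_{n-1} - 3 a_{n-2} = 0,  where D(n) = (r+n)(r+n-1) + (13/6)(r+n) + (-1/2).
  a_n = [3 a_{n-1} + 3 a_{n-2}] / D(n).
Since the indicial polynomial factors as (r - r_1)(r - r_2), D(n) = (r_1 + n - r_1)(r_1 + n - r_2) = n(n + 11/6).
Evaluating step by step (a_0 = 1):
  n = 1: D(1) = 1(1 + 11/6) = 17/6; numerator = 3(1) = 3; a_1 = (3)/(17/6) = 18/17
  n = 2: D(2) = 2(2 + 11/6) = 23/3; numerator = 3(18/17) + 3(1) = 105/17; a_2 = (105/17)/(23/3) = 315/391
  n = 3: D(3) = 3(3 + 11/6) = 29/2; numerator = 3(315/391) + 3(18/17) = 2187/391; a_3 = (2187/391)/(29/2) = 4374/11339
  n = 4: D(4) = 4(4 + 11/6) = 70/3; numerator = 3(4374/11339) + 3(315/391) = 40527/11339; a_4 = (40527/11339)/(70/3) = 121581/793730

r = 1/3; a_0 = 1; a_1 = 18/17; a_2 = 315/391; a_3 = 4374/11339; a_4 = 121581/793730


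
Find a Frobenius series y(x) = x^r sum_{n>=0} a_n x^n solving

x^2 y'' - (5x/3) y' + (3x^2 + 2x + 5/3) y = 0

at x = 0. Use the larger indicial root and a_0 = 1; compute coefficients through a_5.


Write in Frobenius form y'' + (p(x)/x) y' + (q(x)/x^2) y = 0:
  p(x) = -5/3,  q(x) = 3x^2 + 2x + 5/3.
Indicial equation: r(r-1) + (-5/3) r + (5/3) = 0 -> roots r_1 = 5/3, r_2 = 1.
Take r = r_1 = 5/3. Let y(x) = x^r sum_{n>=0} a_n x^n with a_0 = 1.
Substitute y = x^r sum a_n x^n and match x^{r+n}. The recurrence is
  D(n) a_n + 2 a_{n-1} + 3 a_{n-2} = 0,  where D(n) = (r+n)(r+n-1) + (-5/3)(r+n) + (5/3).
  a_n = [-2 a_{n-1} - 3 a_{n-2}] / D(n).
Since the indicial polynomial factors as (r - r_1)(r - r_2), D(n) = (r_1 + n - r_1)(r_1 + n - r_2) = n(n + 2/3).
Evaluating step by step (a_0 = 1):
  n = 1: D(1) = 1(1 + 2/3) = 5/3; numerator = -2(1) = -2; a_1 = (-2)/(5/3) = -6/5
  n = 2: D(2) = 2(2 + 2/3) = 16/3; numerator = -2(-6/5) - 3(1) = -3/5; a_2 = (-3/5)/(16/3) = -9/80
  n = 3: D(3) = 3(3 + 2/3) = 11; numerator = -2(-9/80) - 3(-6/5) = 153/40; a_3 = (153/40)/(11) = 153/440
  n = 4: D(4) = 4(4 + 2/3) = 56/3; numerator = -2(153/440) - 3(-9/80) = -63/176; a_4 = (-63/176)/(56/3) = -27/1408
  n = 5: D(5) = 5(5 + 2/3) = 85/3; numerator = -2(-27/1408) - 3(153/440) = -3537/3520; a_5 = (-3537/3520)/(85/3) = -10611/299200

r = 5/3; a_0 = 1; a_1 = -6/5; a_2 = -9/80; a_3 = 153/440; a_4 = -27/1408; a_5 = -10611/299200


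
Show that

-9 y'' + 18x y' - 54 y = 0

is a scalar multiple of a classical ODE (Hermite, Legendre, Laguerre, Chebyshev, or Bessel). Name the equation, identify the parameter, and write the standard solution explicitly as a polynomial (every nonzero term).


All three coefficients share the factor -9; dividing through by -9 gives  y'' - 2x y' + 6 y = 0.
This matches the Hermite equation y'' - 2x y' + 2n y = 0 with 2n = 6, so n = 3; the polynomial solution is H_3(x).
With y = sum_k a_k x^k, matching x^k gives (k+2)(k+1) a_{k+2} = 2(k - n) a_k = 2(k - 3) a_k. The right side vanishes at k = 3, so the series with the parity of 3 terminates at degree 3.
Standard normalization: leading coefficient of H_n is 2^n, so a_3 = 2^3 = 8. Work downward with a_k = (k+1)(k+2) a_{k+2} / (2(k - n)):
  a_1 = (2)(3)(8) / (2(1 - 3)) = 48/(-4) = -12
Hence H_3(x) = 8 x^3 - 12 x.

H_3(x); series = 8 x^3 - 12 x


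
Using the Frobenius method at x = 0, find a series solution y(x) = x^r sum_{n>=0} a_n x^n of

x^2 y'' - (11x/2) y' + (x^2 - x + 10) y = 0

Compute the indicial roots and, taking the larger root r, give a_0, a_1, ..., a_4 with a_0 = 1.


Write in Frobenius form y'' + (p(x)/x) y' + (q(x)/x^2) y = 0:
  p(x) = -11/2,  q(x) = x^2 - x + 10.
Indicial equation: r(r-1) + (-11/2) r + (10) = 0 -> roots r_1 = 4, r_2 = 5/2.
Take r = r_1 = 4. Let y(x) = x^r sum_{n>=0} a_n x^n with a_0 = 1.
Substitute y = x^r sum a_n x^n and match x^{r+n}. The recurrence is
  D(n) a_n - 1 a_{n-1} + 1 a_{n-2} = 0,  where D(n) = (r+n)(r+n-1) + (-11/2)(r+n) + (10).
  a_n = [1 a_{n-1} - 1 a_{n-2}] / D(n).
Since the indicial polynomial factors as (r - r_1)(r - r_2), D(n) = (r_1 + n - r_1)(r_1 + n - r_2) = n(n + 3/2).
Evaluating step by step (a_0 = 1):
  n = 1: D(1) = 1(1 + 3/2) = 5/2; numerator = 1(1) = 1; a_1 = (1)/(5/2) = 2/5
  n = 2: D(2) = 2(2 + 3/2) = 7; numerator = 1(2/5) - 1(1) = -3/5; a_2 = (-3/5)/(7) = -3/35
  n = 3: D(3) = 3(3 + 3/2) = 27/2; numerator = 1(-3/35) - 1(2/5) = -17/35; a_3 = (-17/35)/(27/2) = -34/945
  n = 4: D(4) = 4(4 + 3/2) = 22; numerator = 1(-34/945) - 1(-3/35) = 47/945; a_4 = (47/945)/(22) = 47/20790

r = 4; a_0 = 1; a_1 = 2/5; a_2 = -3/35; a_3 = -34/945; a_4 = 47/20790


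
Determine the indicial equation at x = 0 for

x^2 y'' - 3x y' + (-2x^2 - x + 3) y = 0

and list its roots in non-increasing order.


Divide by x^2 to reach normal form y'' + P_1(x) y' + P_2(x) y = 0 with P_1(x) = -3/x and P_2(x) = -2 - 1/x + 3/x^2.
x = 0 is a singular point because the y'-coefficient -3/x has a pole at x = 0 and the y-coefficient -2 - 1/x + 3/x^2 has a pole at x = 0.
It is a regular singular point because x P_1(x) = p(x) = -3 and x^2 P_2(x) = q(x) = -2x^2 - x + 3 are polynomials, hence analytic at x = 0.
p(0) = -3,  q(0) = 3.
Indicial equation: r(r-1) + p(0) r + q(0) = 0, i.e. r^2 + (p(0) - 1) r + q(0) = 0, i.e. r^2 - 4 r + 3 = 0.
Discriminant: (-4)^2 - 4(3) = 4, so r = (4 ± 2)/2.
Solving: r_1 = 3, r_2 = 1.

indicial: r^2 - 4 r + 3 = 0; roots r_1 = 3, r_2 = 1


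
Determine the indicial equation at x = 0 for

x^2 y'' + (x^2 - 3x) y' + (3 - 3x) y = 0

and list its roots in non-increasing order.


Divide by x^2 to reach normal form y'' + P_1(x) y' + P_2(x) y = 0 with P_1(x) = 1 - 3/x and P_2(x) = -3/x + 3/x^2.
x = 0 is a singular point because the y'-coefficient 1 - 3/x has a pole at x = 0 and the y-coefficient -3/x + 3/x^2 has a pole at x = 0.
It is a regular singular point because x P_1(x) = p(x) = x - 3 and x^2 P_2(x) = q(x) = 3 - 3x are polynomials, hence analytic at x = 0.
p(0) = -3,  q(0) = 3.
Indicial equation: r(r-1) + p(0) r + q(0) = 0, i.e. r^2 + (p(0) - 1) r + q(0) = 0, i.e. r^2 - 4 r + 3 = 0.
Discriminant: (-4)^2 - 4(3) = 4, so r = (4 ± 2)/2.
Solving: r_1 = 3, r_2 = 1.

indicial: r^2 - 4 r + 3 = 0; roots r_1 = 3, r_2 = 1


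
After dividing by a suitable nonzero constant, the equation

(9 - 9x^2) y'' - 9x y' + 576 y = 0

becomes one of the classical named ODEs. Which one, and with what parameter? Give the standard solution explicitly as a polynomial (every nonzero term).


All three coefficients share the factor 9; dividing through by 9 gives  (1 - x^2) y'' - x y' + 64 y = 0.
This matches the Chebyshev equation (1 - x^2) y'' - x y' + n^2 y = 0 (note the -x y' term, not -2x y') with n^2 = 64, so n = 8; the polynomial solution is T_8(x).
With y = sum_k a_k x^k, matching x^k gives (k+2)(k+1) a_{k+2} = (k^2 - n^2) a_k = (k - 8)(k + 8) a_k. The right side vanishes at k = 8, so the series with the parity of 8 terminates at degree 8.
Standard normalization: leading coefficient of T_n is 2^(n-1), so a_8 = 2^7 = 128. Work downward with a_k = (k+1)(k+2) a_{k+2} / ((k - 8)(k + 8)):
  a_6 = (7)(8)(128) / ((6 - 8)(6 + 8)) = 7168/(-28) = -256
  a_4 = (5)(6)(-256) / ((4 - 8)(4 + 8)) = -7680/(-48) = 160
  a_2 = (3)(4)(160) / ((2 - 8)(2 + 8)) = 1920/(-60) = -32
  a_0 = (1)(2)(-32) / ((0 - 8)(0 + 8)) = -64/(-64) = 1
Hence T_8(x) = 128 x^8 - 256 x^6 + 160 x^4 - 32 x^2 + 1.

T_8(x); series = 128 x^8 - 256 x^6 + 160 x^4 - 32 x^2 + 1


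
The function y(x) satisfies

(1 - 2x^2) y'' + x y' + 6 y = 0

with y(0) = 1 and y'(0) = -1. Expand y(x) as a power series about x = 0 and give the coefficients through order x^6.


Ansatz: y(x) = sum_{n>=0} a_n x^n, so y'(x) = sum_{n>=1} n a_n x^(n-1) and y''(x) = sum_{n>=2} n(n-1) a_n x^(n-2).
Substitute into P(x) y'' + Q(x) y' + R(x) y = 0 with P(x) = 1 - 2x^2, Q(x) = x, R(x) = 6, and match powers of x.
Initial conditions: a_0 = 1, a_1 = -1.
Setting the coefficient of each power of x to zero and solving order by order (substituting the coefficients already found):
  x^0: 2 a_2 + 6 a_0 = 0  ->  2 a_2 = -6 a_0 = -6  ->  a_2 = -3
  x^1: 6 a_3 + 7 a_1 = 0  ->  6 a_3 = -7 a_1 = 7  ->  a_3 = 7/6
  x^2: 12 a_4 + 4 a_2 = 0  ->  12 a_4 = -4 a_2 = 12  ->  a_4 = 1
  x^3: 20 a_5 - 3 a_3 = 0  ->  20 a_5 = 3 a_3 = 7/2  ->  a_5 = 7/40
  x^4: 30 a_6 - 14 a_4 = 0  ->  30 a_6 = 14 a_4 = 14  ->  a_6 = 7/15
Truncated series: y(x) = 1 - x - 3 x^2 + (7/6) x^3 + x^4 + (7/40) x^5 + (7/15) x^6 + O(x^7).

a_0 = 1; a_1 = -1; a_2 = -3; a_3 = 7/6; a_4 = 1; a_5 = 7/40; a_6 = 7/15


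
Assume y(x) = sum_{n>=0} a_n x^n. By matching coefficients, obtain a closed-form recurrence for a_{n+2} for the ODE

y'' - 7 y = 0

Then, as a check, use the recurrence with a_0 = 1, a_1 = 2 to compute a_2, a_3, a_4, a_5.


Substitute y = sum_n a_n x^n into y'' + (const) y = 0.
y''(x) = sum_{n>=0} (n+2)(n+1) a_{n+2} x^n.
The ODE becomes sum_n [(n+2)(n+1) a_{n+2} - 7 a_n] x^n = 0.
Setting each coefficient to zero gives the recurrence:
  (n+2)(n+1) a_{n+2} - 7 a_n = 0,
  a_{n+2} = 7 / ((n+1)(n+2)) a_n.

Check with a_0 = 1, a_1 = 2 (apply the recurrence for n = 0, 1, 2, 3): a_0 = 1, a_1 = 2, a_2 = 7/2, a_3 = 7/3, a_4 = 49/24, a_5 = 49/60.

a_{n+2} = 7/((n+1)(n+2)) * a_n; check: a_0 = 1, a_1 = 2, a_2 = 7/2, a_3 = 7/3, a_4 = 49/24, a_5 = 49/60


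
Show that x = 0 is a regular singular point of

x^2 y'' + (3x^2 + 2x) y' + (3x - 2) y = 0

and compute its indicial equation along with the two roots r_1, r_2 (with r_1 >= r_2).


Divide by x^2 to reach normal form y'' + P_1(x) y' + P_2(x) y = 0 with P_1(x) = 3 + 2/x and P_2(x) = 3/x - 2/x^2.
x = 0 is a singular point because the y'-coefficient 3 + 2/x has a pole at x = 0 and the y-coefficient 3/x - 2/x^2 has a pole at x = 0.
It is a regular singular point because x P_1(x) = p(x) = 3x + 2 and x^2 P_2(x) = q(x) = 3x - 2 are polynomials, hence analytic at x = 0.
p(0) = 2,  q(0) = -2.
Indicial equation: r(r-1) + p(0) r + q(0) = 0, i.e. r^2 + (p(0) - 1) r + q(0) = 0, i.e. r^2 + 1 r - 2 = 0.
Discriminant: (1)^2 - 4(-2) = 9, so r = (-1 ± 3)/2.
Solving: r_1 = 1, r_2 = -2.

indicial: r^2 + 1 r - 2 = 0; roots r_1 = 1, r_2 = -2


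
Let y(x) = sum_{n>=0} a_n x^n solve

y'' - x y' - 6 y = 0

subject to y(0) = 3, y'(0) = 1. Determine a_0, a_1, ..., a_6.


Ansatz: y(x) = sum_{n>=0} a_n x^n, so y'(x) = sum_{n>=1} n a_n x^(n-1) and y''(x) = sum_{n>=2} n(n-1) a_n x^(n-2).
Substitute into P(x) y'' + Q(x) y' + R(x) y = 0 with P(x) = 1, Q(x) = -x, R(x) = -6, and match powers of x.
Initial conditions: a_0 = 3, a_1 = 1.
Setting the coefficient of each power of x to zero and solving order by order (substituting the coefficients already found):
  x^0: 2 a_2 - 6 a_0 = 0  ->  2 a_2 = 6 a_0 = 18  ->  a_2 = 9
  x^1: 6 a_3 - 7 a_1 = 0  ->  6 a_3 = 7 a_1 = 7  ->  a_3 = 7/6
  x^2: 12 a_4 - 8 a_2 = 0  ->  12 a_4 = 8 a_2 = 72  ->  a_4 = 6
  x^3: 20 a_5 - 9 a_3 = 0  ->  20 a_5 = 9 a_3 = 21/2  ->  a_5 = 21/40
  x^4: 30 a_6 - 10 a_4 = 0  ->  30 a_6 = 10 a_4 = 60  ->  a_6 = 2
Truncated series: y(x) = 3 + x + 9 x^2 + (7/6) x^3 + 6 x^4 + (21/40) x^5 + 2 x^6 + O(x^7).

a_0 = 3; a_1 = 1; a_2 = 9; a_3 = 7/6; a_4 = 6; a_5 = 21/40; a_6 = 2


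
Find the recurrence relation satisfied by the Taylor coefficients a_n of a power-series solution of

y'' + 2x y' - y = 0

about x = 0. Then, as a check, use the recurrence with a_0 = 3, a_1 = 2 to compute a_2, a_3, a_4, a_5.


Substitute y = sum_n a_n x^n.
y''(x) has coefficient (n+2)(n+1) a_{n+2} at x^n;
2 x y'(x) has coefficient 2 n a_n at x^n (shift);
-y(x) has coefficient -1 a_n at x^n.
Matching x^n: (n+2)(n+1) a_{n+2} + (2n - 1) a_n = 0.
Thus a_{n+2} = (-2n + 1) / ((n+1)(n+2)) * a_n.

Check with a_0 = 3, a_1 = 2 (apply the recurrence for n = 0, 1, 2, 3): a_0 = 3, a_1 = 2, a_2 = 3/2, a_3 = -1/3, a_4 = -3/8, a_5 = 1/12.

a_(n+2) = (-2n + 1) / ((n+1)(n+2)) * a_n; check: a_0 = 3, a_1 = 2, a_2 = 3/2, a_3 = -1/3, a_4 = -3/8, a_5 = 1/12


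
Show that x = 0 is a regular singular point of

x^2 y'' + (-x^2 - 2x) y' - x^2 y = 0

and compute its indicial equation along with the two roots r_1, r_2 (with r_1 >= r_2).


Divide by x^2 to reach normal form y'' + P_1(x) y' + P_2(x) y = 0 with P_1(x) = -1 - 2/x and P_2(x) = -1.
x = 0 is a singular point because the y'-coefficient -1 - 2/x has a pole at x = 0.
It is a regular singular point because x P_1(x) = p(x) = -x - 2 and x^2 P_2(x) = q(x) = -x^2 are polynomials, hence analytic at x = 0.
p(0) = -2,  q(0) = 0.
Indicial equation: r(r-1) + p(0) r + q(0) = 0, i.e. r^2 + (p(0) - 1) r + q(0) = 0, i.e. r^2 - 3 r = 0.
Discriminant: (-3)^2 - 4(0) = 9, so r = (3 ± 3)/2.
Solving: r_1 = 3, r_2 = 0.

indicial: r^2 - 3 r = 0; roots r_1 = 3, r_2 = 0


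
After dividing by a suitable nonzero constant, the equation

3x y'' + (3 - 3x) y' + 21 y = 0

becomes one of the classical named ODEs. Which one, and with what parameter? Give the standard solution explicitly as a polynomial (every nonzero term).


All three coefficients share the factor 3; dividing through by 3 gives  x y'' + (1 - x) y' + 7 y = 0.
This matches the Laguerre equation x y'' + (1 - x) y' + n y = 0 with n = 7; the polynomial solution is L_7(x).
With y = sum_k a_k x^k, matching x^k gives (k+1)k a_{k+1} + (k+1) a_{k+1} - k a_k + n a_k = 0, i.e. (k+1)^2 a_{k+1} = (k - n) a_k = (k - 7) a_k. The right side vanishes at k = 7, so the series terminates at degree 7.
Standard normalization L_n(0) = 1 gives a_0 = 1. Work upward with a_{k+1} = (k - 7) a_k / (k+1)^2:
  a_1 = (0 - 7)(1) / 1^2 = -7/1 = -7
  a_2 = (1 - 7)(-7) / 2^2 = 42/4 = 21/2
  a_3 = (2 - 7)(21/2) / 3^2 = (-105/2)/9 = -35/6
  a_4 = (3 - 7)(-35/6) / 4^2 = (70/3)/16 = 35/24
  a_5 = (4 - 7)(35/24) / 5^2 = (-35/8)/25 = -7/40
  a_6 = (5 - 7)(-7/40) / 6^2 = (7/20)/36 = 7/720
  a_7 = (6 - 7)(7/720) / 7^2 = (-7/720)/49 = -1/5040
Hence L_7(x) = -x^7/5040 + 7 x^6/720 - 7 x^5/40 + 35 x^4/24 - 35 x^3/6 + 21 x^2/2 - 7 x + 1.

L_7(x); series = -x^7/5040 + 7 x^6/720 - 7 x^5/40 + 35 x^4/24 - 35 x^3/6 + 21 x^2/2 - 7 x + 1


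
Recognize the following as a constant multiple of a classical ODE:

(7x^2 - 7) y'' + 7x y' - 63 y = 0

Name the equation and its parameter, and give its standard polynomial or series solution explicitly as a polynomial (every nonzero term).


All three coefficients share the factor -7; dividing through by -7 gives  (1 - x^2) y'' - x y' + 9 y = 0.
This matches the Chebyshev equation (1 - x^2) y'' - x y' + n^2 y = 0 (note the -x y' term, not -2x y') with n^2 = 9, so n = 3; the polynomial solution is T_3(x).
With y = sum_k a_k x^k, matching x^k gives (k+2)(k+1) a_{k+2} = (k^2 - n^2) a_k = (k - 3)(k + 3) a_k. The right side vanishes at k = 3, so the series with the parity of 3 terminates at degree 3.
Standard normalization: leading coefficient of T_n is 2^(n-1), so a_3 = 2^2 = 4. Work downward with a_k = (k+1)(k+2) a_{k+2} / ((k - 3)(k + 3)):
  a_1 = (2)(3)(4) / ((1 - 3)(1 + 3)) = 24/(-8) = -3
Hence T_3(x) = 4 x^3 - 3 x.

T_3(x); series = 4 x^3 - 3 x


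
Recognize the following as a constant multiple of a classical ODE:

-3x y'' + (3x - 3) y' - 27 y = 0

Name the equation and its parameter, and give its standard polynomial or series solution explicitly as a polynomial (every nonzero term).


All three coefficients share the factor -3; dividing through by -3 gives  x y'' + (1 - x) y' + 9 y = 0.
This matches the Laguerre equation x y'' + (1 - x) y' + n y = 0 with n = 9; the polynomial solution is L_9(x).
With y = sum_k a_k x^k, matching x^k gives (k+1)k a_{k+1} + (k+1) a_{k+1} - k a_k + n a_k = 0, i.e. (k+1)^2 a_{k+1} = (k - n) a_k = (k - 9) a_k. The right side vanishes at k = 9, so the series terminates at degree 9.
Standard normalization L_n(0) = 1 gives a_0 = 1. Work upward with a_{k+1} = (k - 9) a_k / (k+1)^2:
  a_1 = (0 - 9)(1) / 1^2 = -9/1 = -9
  a_2 = (1 - 9)(-9) / 2^2 = 72/4 = 18
  a_3 = (2 - 9)(18) / 3^2 = -126/9 = -14
  a_4 = (3 - 9)(-14) / 4^2 = 84/16 = 21/4
  a_5 = (4 - 9)(21/4) / 5^2 = (-105/4)/25 = -21/20
  a_6 = (5 - 9)(-21/20) / 6^2 = (21/5)/36 = 7/60
  a_7 = (6 - 9)(7/60) / 7^2 = (-7/20)/49 = -1/140
  a_8 = (7 - 9)(-1/140) / 8^2 = (1/70)/64 = 1/4480
  a_9 = (8 - 9)(1/4480) / 9^2 = (-1/4480)/81 = -1/362880
Hence L_9(x) = -x^9/362880 + x^8/4480 - x^7/140 + 7 x^6/60 - 21 x^5/20 + 21 x^4/4 - 14 x^3 + 18 x^2 - 9 x + 1.

L_9(x); series = -x^9/362880 + x^8/4480 - x^7/140 + 7 x^6/60 - 21 x^5/20 + 21 x^4/4 - 14 x^3 + 18 x^2 - 9 x + 1


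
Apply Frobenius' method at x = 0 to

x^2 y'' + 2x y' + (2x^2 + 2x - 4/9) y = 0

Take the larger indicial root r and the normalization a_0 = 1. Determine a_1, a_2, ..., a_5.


Write in Frobenius form y'' + (p(x)/x) y' + (q(x)/x^2) y = 0:
  p(x) = 2,  q(x) = 2x^2 + 2x - 4/9.
Indicial equation: r(r-1) + (2) r + (-4/9) = 0 -> roots r_1 = 1/3, r_2 = -4/3.
Take r = r_1 = 1/3. Let y(x) = x^r sum_{n>=0} a_n x^n with a_0 = 1.
Substitute y = x^r sum a_n x^n and match x^{r+n}. The recurrence is
  D(n) a_n + 2 a_{n-1} + 2 a_{n-2} = 0,  where D(n) = (r+n)(r+n-1) + (2)(r+n) + (-4/9).
  a_n = [-2 a_{n-1} - 2 a_{n-2}] / D(n).
Since the indicial polynomial factors as (r - r_1)(r - r_2), D(n) = (r_1 + n - r_1)(r_1 + n - r_2) = n(n + 5/3).
Evaluating step by step (a_0 = 1):
  n = 1: D(1) = 1(1 + 5/3) = 8/3; numerator = -2(1) = -2; a_1 = (-2)/(8/3) = -3/4
  n = 2: D(2) = 2(2 + 5/3) = 22/3; numerator = -2(-3/4) - 2(1) = -1/2; a_2 = (-1/2)/(22/3) = -3/44
  n = 3: D(3) = 3(3 + 5/3) = 14; numerator = -2(-3/44) - 2(-3/4) = 18/11; a_3 = (18/11)/(14) = 9/77
  n = 4: D(4) = 4(4 + 5/3) = 68/3; numerator = -2(9/77) - 2(-3/44) = -15/154; a_4 = (-15/154)/(68/3) = -45/10472
  n = 5: D(5) = 5(5 + 5/3) = 100/3; numerator = -2(-45/10472) - 2(9/77) = -1179/5236; a_5 = (-1179/5236)/(100/3) = -3537/523600

r = 1/3; a_0 = 1; a_1 = -3/4; a_2 = -3/44; a_3 = 9/77; a_4 = -45/10472; a_5 = -3537/523600


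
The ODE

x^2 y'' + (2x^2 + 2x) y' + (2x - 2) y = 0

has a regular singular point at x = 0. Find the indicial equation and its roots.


Divide by x^2 to reach normal form y'' + P_1(x) y' + P_2(x) y = 0 with P_1(x) = 2 + 2/x and P_2(x) = 2/x - 2/x^2.
x = 0 is a singular point because the y'-coefficient 2 + 2/x has a pole at x = 0 and the y-coefficient 2/x - 2/x^2 has a pole at x = 0.
It is a regular singular point because x P_1(x) = p(x) = 2x + 2 and x^2 P_2(x) = q(x) = 2x - 2 are polynomials, hence analytic at x = 0.
p(0) = 2,  q(0) = -2.
Indicial equation: r(r-1) + p(0) r + q(0) = 0, i.e. r^2 + (p(0) - 1) r + q(0) = 0, i.e. r^2 + 1 r - 2 = 0.
Discriminant: (1)^2 - 4(-2) = 9, so r = (-1 ± 3)/2.
Solving: r_1 = 1, r_2 = -2.

indicial: r^2 + 1 r - 2 = 0; roots r_1 = 1, r_2 = -2


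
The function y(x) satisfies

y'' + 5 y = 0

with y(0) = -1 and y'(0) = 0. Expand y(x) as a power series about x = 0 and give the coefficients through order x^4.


Ansatz: y(x) = sum_{n>=0} a_n x^n, so y'(x) = sum_{n>=1} n a_n x^(n-1) and y''(x) = sum_{n>=2} n(n-1) a_n x^(n-2).
Substitute into P(x) y'' + Q(x) y' + R(x) y = 0 with P(x) = 1, Q(x) = 0, R(x) = 5, and match powers of x.
Initial conditions: a_0 = -1, a_1 = 0.
Setting the coefficient of each power of x to zero and solving order by order (substituting the coefficients already found):
  x^0: 2 a_2 + 5 a_0 = 0  ->  2 a_2 = -5 a_0 = 5  ->  a_2 = 5/2
  x^1: 6 a_3 + 5 a_1 = 0  ->  6 a_3 = -5 a_1 = 0  ->  a_3 = 0
  x^2: 12 a_4 + 5 a_2 = 0  ->  12 a_4 = -5 a_2 = -25/2  ->  a_4 = -25/24
Truncated series: y(x) = -1 + (5/2) x^2 - (25/24) x^4 + O(x^5).

a_0 = -1; a_1 = 0; a_2 = 5/2; a_3 = 0; a_4 = -25/24


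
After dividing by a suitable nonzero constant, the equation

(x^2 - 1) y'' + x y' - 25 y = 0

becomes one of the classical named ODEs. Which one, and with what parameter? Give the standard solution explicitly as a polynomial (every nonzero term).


All three coefficients share the factor -1; dividing through by -1 gives  (1 - x^2) y'' - x y' + 25 y = 0.
This matches the Chebyshev equation (1 - x^2) y'' - x y' + n^2 y = 0 (note the -x y' term, not -2x y') with n^2 = 25, so n = 5; the polynomial solution is T_5(x).
With y = sum_k a_k x^k, matching x^k gives (k+2)(k+1) a_{k+2} = (k^2 - n^2) a_k = (k - 5)(k + 5) a_k. The right side vanishes at k = 5, so the series with the parity of 5 terminates at degree 5.
Standard normalization: leading coefficient of T_n is 2^(n-1), so a_5 = 2^4 = 16. Work downward with a_k = (k+1)(k+2) a_{k+2} / ((k - 5)(k + 5)):
  a_3 = (4)(5)(16) / ((3 - 5)(3 + 5)) = 320/(-16) = -20
  a_1 = (2)(3)(-20) / ((1 - 5)(1 + 5)) = -120/(-24) = 5
Hence T_5(x) = 16 x^5 - 20 x^3 + 5 x.

T_5(x); series = 16 x^5 - 20 x^3 + 5 x


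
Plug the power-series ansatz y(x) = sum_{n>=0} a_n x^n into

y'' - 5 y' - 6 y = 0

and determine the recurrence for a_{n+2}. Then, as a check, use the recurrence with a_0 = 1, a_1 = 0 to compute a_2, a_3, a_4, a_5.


Substitute y = sum_n a_n x^n.
y''(x) has coefficient (n+2)(n+1) a_{n+2} at x^n;
-5 y'(x) has coefficient -5 (n+1) a_{n+1} at x^n;
-6 y(x) has coefficient -6 a_n at x^n.
Matching x^n: (n+2)(n+1) a_{n+2} - 5 (n+1) a_{n+1} - 6 a_n = 0.
Thus a_{n+2} = [5 (n+1) a_{n+1} + 6 a_n] / ((n+1)(n+2)).

Check with a_0 = 1, a_1 = 0 (apply the recurrence for n = 0, 1, 2, 3): a_0 = 1, a_1 = 0, a_2 = 3, a_3 = 5, a_4 = 31/4, a_5 = 37/4.

a_(n+2) = [5 (n+1) a_(n+1) + 6 a_n] / ((n+1)(n+2)); check: a_0 = 1, a_1 = 0, a_2 = 3, a_3 = 5, a_4 = 31/4, a_5 = 37/4


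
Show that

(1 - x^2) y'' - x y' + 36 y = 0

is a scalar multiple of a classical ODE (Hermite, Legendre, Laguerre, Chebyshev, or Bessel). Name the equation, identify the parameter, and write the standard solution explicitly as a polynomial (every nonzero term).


The equation is already in a standard form:  (1 - x^2) y'' - x y' + 36 y = 0.
This matches the Chebyshev equation (1 - x^2) y'' - x y' + n^2 y = 0 (note the -x y' term, not -2x y') with n^2 = 36, so n = 6; the polynomial solution is T_6(x).
With y = sum_k a_k x^k, matching x^k gives (k+2)(k+1) a_{k+2} = (k^2 - n^2) a_k = (k - 6)(k + 6) a_k. The right side vanishes at k = 6, so the series with the parity of 6 terminates at degree 6.
Standard normalization: leading coefficient of T_n is 2^(n-1), so a_6 = 2^5 = 32. Work downward with a_k = (k+1)(k+2) a_{k+2} / ((k - 6)(k + 6)):
  a_4 = (5)(6)(32) / ((4 - 6)(4 + 6)) = 960/(-20) = -48
  a_2 = (3)(4)(-48) / ((2 - 6)(2 + 6)) = -576/(-32) = 18
  a_0 = (1)(2)(18) / ((0 - 6)(0 + 6)) = 36/(-36) = -1
Hence T_6(x) = 32 x^6 - 48 x^4 + 18 x^2 - 1.

T_6(x); series = 32 x^6 - 48 x^4 + 18 x^2 - 1


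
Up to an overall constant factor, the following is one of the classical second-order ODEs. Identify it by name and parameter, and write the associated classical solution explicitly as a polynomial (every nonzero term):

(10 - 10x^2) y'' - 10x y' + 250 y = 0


All three coefficients share the factor 10; dividing through by 10 gives  (1 - x^2) y'' - x y' + 25 y = 0.
This matches the Chebyshev equation (1 - x^2) y'' - x y' + n^2 y = 0 (note the -x y' term, not -2x y') with n^2 = 25, so n = 5; the polynomial solution is T_5(x).
With y = sum_k a_k x^k, matching x^k gives (k+2)(k+1) a_{k+2} = (k^2 - n^2) a_k = (k - 5)(k + 5) a_k. The right side vanishes at k = 5, so the series with the parity of 5 terminates at degree 5.
Standard normalization: leading coefficient of T_n is 2^(n-1), so a_5 = 2^4 = 16. Work downward with a_k = (k+1)(k+2) a_{k+2} / ((k - 5)(k + 5)):
  a_3 = (4)(5)(16) / ((3 - 5)(3 + 5)) = 320/(-16) = -20
  a_1 = (2)(3)(-20) / ((1 - 5)(1 + 5)) = -120/(-24) = 5
Hence T_5(x) = 16 x^5 - 20 x^3 + 5 x.

T_5(x); series = 16 x^5 - 20 x^3 + 5 x


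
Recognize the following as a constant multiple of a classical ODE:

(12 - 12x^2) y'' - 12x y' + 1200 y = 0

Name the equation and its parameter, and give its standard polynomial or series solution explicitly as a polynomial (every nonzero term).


All three coefficients share the factor 12; dividing through by 12 gives  (1 - x^2) y'' - x y' + 100 y = 0.
This matches the Chebyshev equation (1 - x^2) y'' - x y' + n^2 y = 0 (note the -x y' term, not -2x y') with n^2 = 100, so n = 10; the polynomial solution is T_10(x).
With y = sum_k a_k x^k, matching x^k gives (k+2)(k+1) a_{k+2} = (k^2 - n^2) a_k = (k - 10)(k + 10) a_k. The right side vanishes at k = 10, so the series with the parity of 10 terminates at degree 10.
Standard normalization: leading coefficient of T_n is 2^(n-1), so a_10 = 2^9 = 512. Work downward with a_k = (k+1)(k+2) a_{k+2} / ((k - 10)(k + 10)):
  a_8 = (9)(10)(512) / ((8 - 10)(8 + 10)) = 46080/(-36) = -1280
  a_6 = (7)(8)(-1280) / ((6 - 10)(6 + 10)) = -71680/(-64) = 1120
  a_4 = (5)(6)(1120) / ((4 - 10)(4 + 10)) = 33600/(-84) = -400
  a_2 = (3)(4)(-400) / ((2 - 10)(2 + 10)) = -4800/(-96) = 50
  a_0 = (1)(2)(50) / ((0 - 10)(0 + 10)) = 100/(-100) = -1
Hence T_10(x) = 512 x^10 - 1280 x^8 + 1120 x^6 - 400 x^4 + 50 x^2 - 1.

T_10(x); series = 512 x^10 - 1280 x^8 + 1120 x^6 - 400 x^4 + 50 x^2 - 1


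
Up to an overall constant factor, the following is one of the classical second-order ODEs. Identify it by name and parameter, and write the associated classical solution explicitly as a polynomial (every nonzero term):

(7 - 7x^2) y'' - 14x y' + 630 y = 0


All three coefficients share the factor 7; dividing through by 7 gives  (1 - x^2) y'' - 2x y' + 90 y = 0.
This matches the Legendre equation (1 - x^2) y'' - 2x y' + n(n+1) y = 0 (note the -2x y' term) with n(n+1) = 90, so n = 9; the polynomial solution is P_9(x).
With y = sum_k a_k x^k, matching x^k gives (k+2)(k+1) a_{k+2} = [k(k+1) - n(n+1)] a_k = (k - 9)(k + 10) a_k. The right side vanishes at k = 9, so the series with the parity of 9 terminates at degree 9.
Standard normalization (P_n(1) = 1): leading coefficient (2n)!/(2^n (n!)^2) = 6402373705728000/(512*131681894400) = 12155/128, so a_9 = 12155/128. Work downward with a_k = (k+1)(k+2) a_{k+2} / ((k - 9)(k + 10)):
  a_7 = (8)(9)(12155/128) / ((7 - 9)(7 + 10)) = (109395/16)/(-34) = -6435/32
  a_5 = (6)(7)(-6435/32) / ((5 - 9)(5 + 10)) = (-135135/16)/(-60) = 9009/64
  a_3 = (4)(5)(9009/64) / ((3 - 9)(3 + 10)) = (45045/16)/(-78) = -1155/32
  a_1 = (2)(3)(-1155/32) / ((1 - 9)(1 + 10)) = (-3465/16)/(-88) = 315/128
Hence P_9(x) = 12155 x^9/128 - 6435 x^7/32 + 9009 x^5/64 - 1155 x^3/32 + 315 x/128.

P_9(x); series = 12155 x^9/128 - 6435 x^7/32 + 9009 x^5/64 - 1155 x^3/32 + 315 x/128


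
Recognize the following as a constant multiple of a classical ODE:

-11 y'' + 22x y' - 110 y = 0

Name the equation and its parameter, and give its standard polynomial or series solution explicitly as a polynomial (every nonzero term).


All three coefficients share the factor -11; dividing through by -11 gives  y'' - 2x y' + 10 y = 0.
This matches the Hermite equation y'' - 2x y' + 2n y = 0 with 2n = 10, so n = 5; the polynomial solution is H_5(x).
With y = sum_k a_k x^k, matching x^k gives (k+2)(k+1) a_{k+2} = 2(k - n) a_k = 2(k - 5) a_k. The right side vanishes at k = 5, so the series with the parity of 5 terminates at degree 5.
Standard normalization: leading coefficient of H_n is 2^n, so a_5 = 2^5 = 32. Work downward with a_k = (k+1)(k+2) a_{k+2} / (2(k - n)):
  a_3 = (4)(5)(32) / (2(3 - 5)) = 640/(-4) = -160
  a_1 = (2)(3)(-160) / (2(1 - 5)) = -960/(-8) = 120
Hence H_5(x) = 32 x^5 - 160 x^3 + 120 x.

H_5(x); series = 32 x^5 - 160 x^3 + 120 x


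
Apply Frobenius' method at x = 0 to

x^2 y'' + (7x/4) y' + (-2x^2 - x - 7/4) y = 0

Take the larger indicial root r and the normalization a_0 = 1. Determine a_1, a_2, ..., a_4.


Write in Frobenius form y'' + (p(x)/x) y' + (q(x)/x^2) y = 0:
  p(x) = 7/4,  q(x) = -2x^2 - x - 7/4.
Indicial equation: r(r-1) + (7/4) r + (-7/4) = 0 -> roots r_1 = 1, r_2 = -7/4.
Take r = r_1 = 1. Let y(x) = x^r sum_{n>=0} a_n x^n with a_0 = 1.
Substitute y = x^r sum a_n x^n and match x^{r+n}. The recurrence is
  D(n) a_n - 1 a_{n-1} - 2 a_{n-2} = 0,  where D(n) = (r+n)(r+n-1) + (7/4)(r+n) + (-7/4).
  a_n = [1 a_{n-1} + 2 a_{n-2}] / D(n).
Since the indicial polynomial factors as (r - r_1)(r - r_2), D(n) = (r_1 + n - r_1)(r_1 + n - r_2) = n(n + 11/4).
Evaluating step by step (a_0 = 1):
  n = 1: D(1) = 1(1 + 11/4) = 15/4; numerator = 1(1) = 1; a_1 = (1)/(15/4) = 4/15
  n = 2: D(2) = 2(2 + 11/4) = 19/2; numerator = 1(4/15) + 2(1) = 34/15; a_2 = (34/15)/(19/2) = 68/285
  n = 3: D(3) = 3(3 + 11/4) = 69/4; numerator = 1(68/285) + 2(4/15) = 44/57; a_3 = (44/57)/(69/4) = 176/3933
  n = 4: D(4) = 4(4 + 11/4) = 27; numerator = 1(176/3933) + 2(68/285) = 10264/19665; a_4 = (10264/19665)/(27) = 10264/530955

r = 1; a_0 = 1; a_1 = 4/15; a_2 = 68/285; a_3 = 176/3933; a_4 = 10264/530955


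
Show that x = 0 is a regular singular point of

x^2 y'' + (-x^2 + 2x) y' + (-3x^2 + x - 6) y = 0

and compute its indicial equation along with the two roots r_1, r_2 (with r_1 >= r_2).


Divide by x^2 to reach normal form y'' + P_1(x) y' + P_2(x) y = 0 with P_1(x) = -1 + 2/x and P_2(x) = -3 + 1/x - 6/x^2.
x = 0 is a singular point because the y'-coefficient -1 + 2/x has a pole at x = 0 and the y-coefficient -3 + 1/x - 6/x^2 has a pole at x = 0.
It is a regular singular point because x P_1(x) = p(x) = 2 - x and x^2 P_2(x) = q(x) = -3x^2 + x - 6 are polynomials, hence analytic at x = 0.
p(0) = 2,  q(0) = -6.
Indicial equation: r(r-1) + p(0) r + q(0) = 0, i.e. r^2 + (p(0) - 1) r + q(0) = 0, i.e. r^2 + 1 r - 6 = 0.
Discriminant: (1)^2 - 4(-6) = 25, so r = (-1 ± 5)/2.
Solving: r_1 = 2, r_2 = -3.

indicial: r^2 + 1 r - 6 = 0; roots r_1 = 2, r_2 = -3


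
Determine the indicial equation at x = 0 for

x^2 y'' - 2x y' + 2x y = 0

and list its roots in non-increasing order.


Divide by x^2 to reach normal form y'' + P_1(x) y' + P_2(x) y = 0 with P_1(x) = -2/x and P_2(x) = 2/x.
x = 0 is a singular point because the y'-coefficient -2/x has a pole at x = 0 and the y-coefficient 2/x has a pole at x = 0.
It is a regular singular point because x P_1(x) = p(x) = -2 and x^2 P_2(x) = q(x) = 2x are polynomials, hence analytic at x = 0.
p(0) = -2,  q(0) = 0.
Indicial equation: r(r-1) + p(0) r + q(0) = 0, i.e. r^2 + (p(0) - 1) r + q(0) = 0, i.e. r^2 - 3 r = 0.
Discriminant: (-3)^2 - 4(0) = 9, so r = (3 ± 3)/2.
Solving: r_1 = 3, r_2 = 0.

indicial: r^2 - 3 r = 0; roots r_1 = 3, r_2 = 0


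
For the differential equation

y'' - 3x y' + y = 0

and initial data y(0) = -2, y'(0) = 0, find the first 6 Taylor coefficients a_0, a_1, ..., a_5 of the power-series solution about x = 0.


Ansatz: y(x) = sum_{n>=0} a_n x^n, so y'(x) = sum_{n>=1} n a_n x^(n-1) and y''(x) = sum_{n>=2} n(n-1) a_n x^(n-2).
Substitute into P(x) y'' + Q(x) y' + R(x) y = 0 with P(x) = 1, Q(x) = -3x, R(x) = 1, and match powers of x.
Initial conditions: a_0 = -2, a_1 = 0.
Setting the coefficient of each power of x to zero and solving order by order (substituting the coefficients already found):
  x^0: 2 a_2 + a_0 = 0  ->  2 a_2 = -a_0 = 2  ->  a_2 = 1
  x^1: 6 a_3 - 2 a_1 = 0  ->  6 a_3 = 2 a_1 = 0  ->  a_3 = 0
  x^2: 12 a_4 - 5 a_2 = 0  ->  12 a_4 = 5 a_2 = 5  ->  a_4 = 5/12
  x^3: 20 a_5 - 8 a_3 = 0  ->  20 a_5 = 8 a_3 = 0  ->  a_5 = 0
Truncated series: y(x) = -2 + x^2 + (5/12) x^4 + O(x^6).

a_0 = -2; a_1 = 0; a_2 = 1; a_3 = 0; a_4 = 5/12; a_5 = 0


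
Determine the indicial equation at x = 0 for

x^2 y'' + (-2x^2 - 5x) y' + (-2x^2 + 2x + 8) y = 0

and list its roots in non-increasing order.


Divide by x^2 to reach normal form y'' + P_1(x) y' + P_2(x) y = 0 with P_1(x) = -2 - 5/x and P_2(x) = -2 + 2/x + 8/x^2.
x = 0 is a singular point because the y'-coefficient -2 - 5/x has a pole at x = 0 and the y-coefficient -2 + 2/x + 8/x^2 has a pole at x = 0.
It is a regular singular point because x P_1(x) = p(x) = -2x - 5 and x^2 P_2(x) = q(x) = -2x^2 + 2x + 8 are polynomials, hence analytic at x = 0.
p(0) = -5,  q(0) = 8.
Indicial equation: r(r-1) + p(0) r + q(0) = 0, i.e. r^2 + (p(0) - 1) r + q(0) = 0, i.e. r^2 - 6 r + 8 = 0.
Discriminant: (-6)^2 - 4(8) = 4, so r = (6 ± 2)/2.
Solving: r_1 = 4, r_2 = 2.

indicial: r^2 - 6 r + 8 = 0; roots r_1 = 4, r_2 = 2


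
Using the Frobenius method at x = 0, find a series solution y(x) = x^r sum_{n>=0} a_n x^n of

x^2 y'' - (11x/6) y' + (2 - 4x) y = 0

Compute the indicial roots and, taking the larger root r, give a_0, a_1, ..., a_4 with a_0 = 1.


Write in Frobenius form y'' + (p(x)/x) y' + (q(x)/x^2) y = 0:
  p(x) = -11/6,  q(x) = 2 - 4x.
Indicial equation: r(r-1) + (-11/6) r + (2) = 0 -> roots r_1 = 3/2, r_2 = 4/3.
Take r = r_1 = 3/2. Let y(x) = x^r sum_{n>=0} a_n x^n with a_0 = 1.
Substitute y = x^r sum a_n x^n and match x^{r+n}. The recurrence is
  D(n) a_n - 4 a_{n-1} = 0,  where D(n) = (r+n)(r+n-1) + (-11/6)(r+n) + (2).
  a_n = 4 / D(n) * a_{n-1}.
Since the indicial polynomial factors as (r - r_1)(r - r_2), D(n) = (r_1 + n - r_1)(r_1 + n - r_2) = n(n + 1/6).
Evaluating step by step (a_0 = 1):
  n = 1: D(1) = 1(1 + 1/6) = 7/6; numerator = 4(1) = 4; a_1 = (4)/(7/6) = 24/7
  n = 2: D(2) = 2(2 + 1/6) = 13/3; numerator = 4(24/7) = 96/7; a_2 = (96/7)/(13/3) = 288/91
  n = 3: D(3) = 3(3 + 1/6) = 19/2; numerator = 4(288/91) = 1152/91; a_3 = (1152/91)/(19/2) = 2304/1729
  n = 4: D(4) = 4(4 + 1/6) = 50/3; numerator = 4(2304/1729) = 9216/1729; a_4 = (9216/1729)/(50/3) = 13824/43225

r = 3/2; a_0 = 1; a_1 = 24/7; a_2 = 288/91; a_3 = 2304/1729; a_4 = 13824/43225


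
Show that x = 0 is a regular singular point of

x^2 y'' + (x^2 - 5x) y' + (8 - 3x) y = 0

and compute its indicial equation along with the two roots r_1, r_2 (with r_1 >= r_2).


Divide by x^2 to reach normal form y'' + P_1(x) y' + P_2(x) y = 0 with P_1(x) = 1 - 5/x and P_2(x) = -3/x + 8/x^2.
x = 0 is a singular point because the y'-coefficient 1 - 5/x has a pole at x = 0 and the y-coefficient -3/x + 8/x^2 has a pole at x = 0.
It is a regular singular point because x P_1(x) = p(x) = x - 5 and x^2 P_2(x) = q(x) = 8 - 3x are polynomials, hence analytic at x = 0.
p(0) = -5,  q(0) = 8.
Indicial equation: r(r-1) + p(0) r + q(0) = 0, i.e. r^2 + (p(0) - 1) r + q(0) = 0, i.e. r^2 - 6 r + 8 = 0.
Discriminant: (-6)^2 - 4(8) = 4, so r = (6 ± 2)/2.
Solving: r_1 = 4, r_2 = 2.

indicial: r^2 - 6 r + 8 = 0; roots r_1 = 4, r_2 = 2


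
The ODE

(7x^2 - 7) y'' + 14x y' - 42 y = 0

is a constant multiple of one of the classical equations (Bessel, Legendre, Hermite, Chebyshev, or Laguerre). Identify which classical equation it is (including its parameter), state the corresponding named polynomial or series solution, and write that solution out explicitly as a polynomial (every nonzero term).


All three coefficients share the factor -7; dividing through by -7 gives  (1 - x^2) y'' - 2x y' + 6 y = 0.
This matches the Legendre equation (1 - x^2) y'' - 2x y' + n(n+1) y = 0 (note the -2x y' term) with n(n+1) = 6, so n = 2; the polynomial solution is P_2(x).
With y = sum_k a_k x^k, matching x^k gives (k+2)(k+1) a_{k+2} = [k(k+1) - n(n+1)] a_k = (k - 2)(k + 3) a_k. The right side vanishes at k = 2, so the series with the parity of 2 terminates at degree 2.
Standard normalization (P_n(1) = 1): leading coefficient (2n)!/(2^n (n!)^2) = 24/(4*4) = 3/2, so a_2 = 3/2. Work downward with a_k = (k+1)(k+2) a_{k+2} / ((k - 2)(k + 3)):
  a_0 = (1)(2)(3/2) / ((0 - 2)(0 + 3)) = 3/(-6) = -1/2
Hence P_2(x) = 3 x^2/2 - 1/2.

P_2(x); series = 3 x^2/2 - 1/2


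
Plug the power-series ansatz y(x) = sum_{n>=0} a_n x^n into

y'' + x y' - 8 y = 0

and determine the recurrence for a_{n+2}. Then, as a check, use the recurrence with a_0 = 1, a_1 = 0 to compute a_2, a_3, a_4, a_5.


Substitute y = sum_n a_n x^n.
y''(x) has coefficient (n+2)(n+1) a_{n+2} at x^n;
x y'(x) has coefficient n a_n at x^n (shift);
-8 y(x) has coefficient -8 a_n at x^n.
Matching x^n: (n+2)(n+1) a_{n+2} + (n - 8) a_n = 0.
Thus a_{n+2} = (-n + 8) / ((n+1)(n+2)) * a_n.

Check with a_0 = 1, a_1 = 0 (apply the recurrence for n = 0, 1, 2, 3): a_0 = 1, a_1 = 0, a_2 = 4, a_3 = 0, a_4 = 2, a_5 = 0.

a_(n+2) = (-n + 8) / ((n+1)(n+2)) * a_n; check: a_0 = 1, a_1 = 0, a_2 = 4, a_3 = 0, a_4 = 2, a_5 = 0


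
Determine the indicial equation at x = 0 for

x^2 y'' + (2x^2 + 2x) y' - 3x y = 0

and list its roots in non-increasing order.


Divide by x^2 to reach normal form y'' + P_1(x) y' + P_2(x) y = 0 with P_1(x) = 2 + 2/x and P_2(x) = -3/x.
x = 0 is a singular point because the y'-coefficient 2 + 2/x has a pole at x = 0 and the y-coefficient -3/x has a pole at x = 0.
It is a regular singular point because x P_1(x) = p(x) = 2x + 2 and x^2 P_2(x) = q(x) = -3x are polynomials, hence analytic at x = 0.
p(0) = 2,  q(0) = 0.
Indicial equation: r(r-1) + p(0) r + q(0) = 0, i.e. r^2 + (p(0) - 1) r + q(0) = 0, i.e. r^2 + 1 r = 0.
Discriminant: (1)^2 - 4(0) = 1, so r = (-1 ± 1)/2.
Solving: r_1 = 0, r_2 = -1.

indicial: r^2 + 1 r = 0; roots r_1 = 0, r_2 = -1


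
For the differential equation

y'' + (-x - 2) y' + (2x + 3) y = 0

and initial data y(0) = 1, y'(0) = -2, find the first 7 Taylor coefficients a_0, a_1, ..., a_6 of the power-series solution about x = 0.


Ansatz: y(x) = sum_{n>=0} a_n x^n, so y'(x) = sum_{n>=1} n a_n x^(n-1) and y''(x) = sum_{n>=2} n(n-1) a_n x^(n-2).
Substitute into P(x) y'' + Q(x) y' + R(x) y = 0 with P(x) = 1, Q(x) = -x - 2, R(x) = 2x + 3, and match powers of x.
Initial conditions: a_0 = 1, a_1 = -2.
Setting the coefficient of each power of x to zero and solving order by order (substituting the coefficients already found):
  x^0: 2 a_2 - 2 a_1 + 3 a_0 = 0  ->  2 a_2 = 2 a_1 - 3 a_0 = -7  ->  a_2 = -7/2
  x^1: 6 a_3 - 4 a_2 + 2 a_1 + 2 a_0 = 0  ->  6 a_3 = 4 a_2 - 2 a_1 - 2 a_0 = -12  ->  a_3 = -2
  x^2: 12 a_4 - 6 a_3 + a_2 + 2 a_1 = 0  ->  12 a_4 = 6 a_3 - a_2 - 2 a_1 = -9/2  ->  a_4 = -3/8
  x^3: 20 a_5 - 8 a_4 + 2 a_2 = 0  ->  20 a_5 = 8 a_4 - 2 a_2 = 4  ->  a_5 = 1/5
  x^4: 30 a_6 - 10 a_5 - a_4 + 2 a_3 = 0  ->  30 a_6 = 10 a_5 + a_4 - 2 a_3 = 45/8  ->  a_6 = 3/16
Truncated series: y(x) = 1 - 2 x - (7/2) x^2 - 2 x^3 - (3/8) x^4 + (1/5) x^5 + (3/16) x^6 + O(x^7).

a_0 = 1; a_1 = -2; a_2 = -7/2; a_3 = -2; a_4 = -3/8; a_5 = 1/5; a_6 = 3/16
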